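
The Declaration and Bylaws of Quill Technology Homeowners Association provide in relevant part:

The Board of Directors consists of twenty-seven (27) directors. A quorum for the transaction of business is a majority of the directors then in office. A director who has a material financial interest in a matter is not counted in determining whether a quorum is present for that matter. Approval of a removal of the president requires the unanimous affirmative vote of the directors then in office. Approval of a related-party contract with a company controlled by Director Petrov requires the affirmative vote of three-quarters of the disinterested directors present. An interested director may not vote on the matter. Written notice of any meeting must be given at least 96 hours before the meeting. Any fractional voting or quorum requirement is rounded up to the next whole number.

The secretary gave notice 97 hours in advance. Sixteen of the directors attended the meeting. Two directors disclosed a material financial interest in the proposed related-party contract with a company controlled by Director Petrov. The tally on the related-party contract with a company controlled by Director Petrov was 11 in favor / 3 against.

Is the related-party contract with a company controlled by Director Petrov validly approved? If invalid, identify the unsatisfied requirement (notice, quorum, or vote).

Valid — all requirements satisfied.

Notice: 97 hours given; 96 required (97 ≥ 96). Satisfied.
Quorum: 16 present, but the 2 interested directors do not count, leaving 14. Quorum is 14. Satisfied.
Vote: the related-party contract with a company controlled by Director Petrov requires three-fourths of the disinterested directors present (16 − 2 = 14). 3/4 of 14 = 10.50, rounded up to 11, so 11 affirmative votes are needed; 11 voted in favor. Satisfied.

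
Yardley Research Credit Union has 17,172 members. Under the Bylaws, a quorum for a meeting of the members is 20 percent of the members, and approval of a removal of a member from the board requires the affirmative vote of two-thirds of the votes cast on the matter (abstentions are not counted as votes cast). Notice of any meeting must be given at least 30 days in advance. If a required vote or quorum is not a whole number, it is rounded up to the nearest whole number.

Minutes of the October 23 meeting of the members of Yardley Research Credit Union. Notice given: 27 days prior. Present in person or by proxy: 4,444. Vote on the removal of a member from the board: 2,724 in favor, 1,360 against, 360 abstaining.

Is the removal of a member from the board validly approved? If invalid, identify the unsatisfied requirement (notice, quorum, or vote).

Notice: 27 days given; 30 required. Not satisfied.
Quorum: 20% of 17,172 = 3,434.40, rounded up to 3,435; 4,444 present. Satisfied.
Vote: requires two-thirds of the votes cast (4,444 − 360 abstaining = 4,084); 2/3 of 4084 = 2722.67, rounded up to 2723, so 2,723 needed; 2,724 in favor. Satisfied.

Invalid — notice requirement not satisfied.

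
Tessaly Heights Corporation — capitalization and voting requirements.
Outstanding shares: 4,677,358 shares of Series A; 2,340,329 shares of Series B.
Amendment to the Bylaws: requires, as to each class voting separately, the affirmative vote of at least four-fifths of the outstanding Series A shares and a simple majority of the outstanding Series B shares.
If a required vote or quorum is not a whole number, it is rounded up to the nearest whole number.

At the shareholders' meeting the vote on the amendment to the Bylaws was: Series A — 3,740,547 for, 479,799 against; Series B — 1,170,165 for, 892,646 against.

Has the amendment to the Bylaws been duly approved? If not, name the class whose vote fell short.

Series A: 4/5 of 4677358 = 3741886.40, rounded up to 3741887; 3,741,887 required, 3,740,547 in favor — not approved.
Series B: a majority of 2340329 is 1170165; 1,170,165 required, 1,170,165 in favor — approved.

Not approved — the Series A shares did not give the required vote.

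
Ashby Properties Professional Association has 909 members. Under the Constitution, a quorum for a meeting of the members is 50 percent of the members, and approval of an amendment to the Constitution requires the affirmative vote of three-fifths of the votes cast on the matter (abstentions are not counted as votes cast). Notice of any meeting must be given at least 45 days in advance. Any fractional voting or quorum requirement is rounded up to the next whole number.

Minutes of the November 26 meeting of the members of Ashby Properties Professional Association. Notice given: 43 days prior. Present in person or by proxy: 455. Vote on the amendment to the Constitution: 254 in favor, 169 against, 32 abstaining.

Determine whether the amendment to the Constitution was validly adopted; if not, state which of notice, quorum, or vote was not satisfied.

Invalid — notice requirement not satisfied.

Notice: 43 days given; 45 required. Not satisfied.
Quorum: 50% of 909 = 454.50, rounded up to 455; 455 present. Satisfied.
Vote: requires three-fifths of the votes cast (455 − 32 abstaining = 423); 3/5 of 423 = 253.80, rounded up to 254, so 254 needed; 254 in favor. Satisfied.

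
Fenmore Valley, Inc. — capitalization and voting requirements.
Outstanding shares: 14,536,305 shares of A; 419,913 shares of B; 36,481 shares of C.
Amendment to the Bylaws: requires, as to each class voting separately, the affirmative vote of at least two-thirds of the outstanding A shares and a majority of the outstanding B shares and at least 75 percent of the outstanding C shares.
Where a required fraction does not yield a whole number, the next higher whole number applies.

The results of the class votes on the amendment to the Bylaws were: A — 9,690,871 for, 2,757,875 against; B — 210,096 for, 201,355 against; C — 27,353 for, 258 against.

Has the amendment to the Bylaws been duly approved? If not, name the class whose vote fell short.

A: 2/3 of 14536305 = 9690870; 9,690,870 required, 9,690,871 in favor — approved.
B: a majority of 419913 is 209957; 209,957 required, 210,096 in favor — approved.
C: 3/4 of 36481 = 27360.75, rounded up to 27361; 27,361 required, 27,353 in favor — not approved.

Not approved — the C shares did not give the required vote.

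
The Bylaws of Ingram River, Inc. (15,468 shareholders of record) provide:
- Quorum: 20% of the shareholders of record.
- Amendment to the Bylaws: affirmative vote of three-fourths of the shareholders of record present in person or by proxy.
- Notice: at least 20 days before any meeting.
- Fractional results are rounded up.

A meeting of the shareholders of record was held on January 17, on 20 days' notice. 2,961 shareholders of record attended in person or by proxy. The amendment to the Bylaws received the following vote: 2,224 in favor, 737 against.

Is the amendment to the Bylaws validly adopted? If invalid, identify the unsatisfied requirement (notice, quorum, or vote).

Invalid — quorum requirement not satisfied.

Notice: 20 days given; 20 required. Satisfied.
Quorum: 20% of 15,468 = 3,093.60, rounded up to 3,094; 2,961 present. Not satisfied.
Vote: requires three-fourths of those present (2,961); 3/4 of 2961 = 2220.75, rounded up to 2221, so 2,221 needed; 2,224 in favor. Satisfied.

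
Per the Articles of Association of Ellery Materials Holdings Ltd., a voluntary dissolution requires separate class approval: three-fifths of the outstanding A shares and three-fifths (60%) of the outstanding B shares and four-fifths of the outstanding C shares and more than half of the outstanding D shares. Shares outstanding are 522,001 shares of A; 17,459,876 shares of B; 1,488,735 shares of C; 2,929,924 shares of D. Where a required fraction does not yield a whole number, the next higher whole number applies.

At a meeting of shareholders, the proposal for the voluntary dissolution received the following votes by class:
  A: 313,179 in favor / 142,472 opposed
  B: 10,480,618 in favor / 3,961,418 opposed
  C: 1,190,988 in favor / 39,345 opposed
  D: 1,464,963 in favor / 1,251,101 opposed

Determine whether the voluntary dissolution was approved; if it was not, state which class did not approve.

A: 3/5 of 522001 = 313200.60, rounded up to 313201; 313,201 required, 313,179 in favor — not approved.
B: 3/5 of 17459876 = 10475925.60, rounded up to 10475926; 10,475,926 required, 10,480,618 in favor — approved.
C: 4/5 of 1488735 = 1190988; 1,190,988 required, 1,190,988 in favor — approved.
D: a majority of 2929924 is 1464963; 1,464,963 required, 1,464,963 in favor — approved.

Not approved — the A shares did not give the required vote.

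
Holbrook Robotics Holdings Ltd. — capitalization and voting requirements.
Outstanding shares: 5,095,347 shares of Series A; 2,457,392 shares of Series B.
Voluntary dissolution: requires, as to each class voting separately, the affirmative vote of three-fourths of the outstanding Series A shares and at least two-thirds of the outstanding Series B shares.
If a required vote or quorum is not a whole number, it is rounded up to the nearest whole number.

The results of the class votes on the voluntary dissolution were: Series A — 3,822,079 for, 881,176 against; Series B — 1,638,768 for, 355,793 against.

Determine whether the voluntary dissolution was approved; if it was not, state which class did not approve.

Series A: 3/4 of 5095347 = 3821510.25, rounded up to 3821511; 3,821,511 required, 3,822,079 in favor — approved.
Series B: 2/3 of 2457392 = 1638261.33, rounded up to 1638262; 1,638,262 required, 1,638,768 in favor — approved.

Approved — every class gave the required vote.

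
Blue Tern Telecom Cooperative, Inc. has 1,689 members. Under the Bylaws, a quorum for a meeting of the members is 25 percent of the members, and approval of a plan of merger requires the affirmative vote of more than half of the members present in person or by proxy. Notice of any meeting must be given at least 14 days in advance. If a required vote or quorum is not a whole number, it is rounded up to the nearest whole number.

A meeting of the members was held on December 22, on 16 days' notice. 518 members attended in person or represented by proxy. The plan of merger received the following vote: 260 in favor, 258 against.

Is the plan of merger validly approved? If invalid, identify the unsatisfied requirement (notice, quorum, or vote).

Notice: 16 days given; 14 required. Satisfied.
Quorum: 25% of 1,689 = 422.25, rounded up to 423; 518 present. Satisfied.
Vote: requires a majority of those present (518); a majority of 518 is 260, so 260 needed; 260 in favor. Satisfied.

Valid — all requirements satisfied.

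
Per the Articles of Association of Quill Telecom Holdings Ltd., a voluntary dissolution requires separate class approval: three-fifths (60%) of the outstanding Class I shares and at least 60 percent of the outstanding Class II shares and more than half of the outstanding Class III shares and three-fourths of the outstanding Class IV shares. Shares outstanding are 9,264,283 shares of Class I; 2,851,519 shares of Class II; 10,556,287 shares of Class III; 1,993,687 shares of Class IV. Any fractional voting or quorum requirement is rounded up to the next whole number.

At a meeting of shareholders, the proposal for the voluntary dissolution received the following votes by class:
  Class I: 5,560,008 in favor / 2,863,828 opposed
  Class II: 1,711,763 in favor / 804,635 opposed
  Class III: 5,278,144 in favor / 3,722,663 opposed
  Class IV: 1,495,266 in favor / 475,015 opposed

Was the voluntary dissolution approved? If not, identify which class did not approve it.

Class I: 3/5 of 9264283 = 5558569.80, rounded up to 5558570; 5,558,570 required, 5,560,008 in favor — approved.
Class II: 3/5 of 2851519 = 1710911.40, rounded up to 1710912; 1,710,912 required, 1,711,763 in favor — approved.
Class III: a majority of 10556287 is 5278144; 5,278,144 required, 5,278,144 in favor — approved.
Class IV: 3/4 of 1993687 = 1495265.25, rounded up to 1495266; 1,495,266 required, 1,495,266 in favor — approved.

Approved — every class gave the required vote.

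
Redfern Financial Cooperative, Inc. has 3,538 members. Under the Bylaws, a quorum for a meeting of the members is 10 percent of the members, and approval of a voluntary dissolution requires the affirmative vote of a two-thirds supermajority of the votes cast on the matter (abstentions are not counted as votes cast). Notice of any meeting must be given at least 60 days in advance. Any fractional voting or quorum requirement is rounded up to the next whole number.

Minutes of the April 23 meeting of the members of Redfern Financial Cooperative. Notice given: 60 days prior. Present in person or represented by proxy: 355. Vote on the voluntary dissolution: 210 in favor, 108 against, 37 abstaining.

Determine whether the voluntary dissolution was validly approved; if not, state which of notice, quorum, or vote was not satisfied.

Notice: 60 days given; 60 required. Satisfied.
Quorum: 10% of 3,538 = 353.80, rounded up to 354; 355 present. Satisfied.
Vote: requires two-thirds of the votes cast (355 − 37 abstaining = 318); 2/3 of 318 = 212, so 212 needed; 210 in favor. Not satisfied.

Invalid — vote requirement not satisfied.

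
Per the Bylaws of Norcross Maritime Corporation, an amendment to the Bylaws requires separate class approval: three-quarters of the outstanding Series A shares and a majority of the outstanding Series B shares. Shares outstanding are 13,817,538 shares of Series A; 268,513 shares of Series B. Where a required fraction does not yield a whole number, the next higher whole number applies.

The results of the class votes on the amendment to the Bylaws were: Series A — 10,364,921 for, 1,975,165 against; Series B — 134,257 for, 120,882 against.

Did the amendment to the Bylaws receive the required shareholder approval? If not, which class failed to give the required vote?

Approved — every class gave the required vote.

Series A: 3/4 of 13817538 = 10363153.50, rounded up to 10363154; 10,363,154 required, 10,364,921 in favor — approved.
Series B: a majority of 268513 is 134257; 134,257 required, 134,257 in favor — approved.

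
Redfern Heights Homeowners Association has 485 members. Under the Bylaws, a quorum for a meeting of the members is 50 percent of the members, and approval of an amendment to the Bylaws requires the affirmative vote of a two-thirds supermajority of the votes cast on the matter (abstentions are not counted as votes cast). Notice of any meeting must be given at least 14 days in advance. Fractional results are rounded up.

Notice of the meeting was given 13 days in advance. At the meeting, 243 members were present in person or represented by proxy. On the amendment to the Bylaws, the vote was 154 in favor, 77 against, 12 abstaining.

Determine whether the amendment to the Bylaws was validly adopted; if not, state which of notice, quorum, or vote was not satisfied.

Invalid — notice requirement not satisfied.

Notice: 13 days given; 14 required. Not satisfied.
Quorum: 50% of 485 = 242.50, rounded up to 243; 243 present. Satisfied.
Vote: requires two-thirds of the votes cast (243 − 12 abstaining = 231); 2/3 of 231 = 154, so 154 needed; 154 in favor. Satisfied.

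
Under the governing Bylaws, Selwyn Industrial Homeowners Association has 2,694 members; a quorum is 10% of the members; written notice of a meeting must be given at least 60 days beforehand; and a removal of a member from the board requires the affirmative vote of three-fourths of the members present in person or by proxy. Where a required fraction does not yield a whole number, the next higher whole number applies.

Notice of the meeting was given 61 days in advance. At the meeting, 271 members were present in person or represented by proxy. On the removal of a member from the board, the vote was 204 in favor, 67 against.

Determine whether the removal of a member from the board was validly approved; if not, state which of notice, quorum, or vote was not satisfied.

Valid — all requirements satisfied.

Notice: 61 days given; 60 required. Satisfied.
Quorum: 10% of 2,694 = 269.40, rounded up to 270; 271 present. Satisfied.
Vote: requires three-fourths of those present (271); 3/4 of 271 = 203.25, rounded up to 204, so 204 needed; 204 in favor. Satisfied.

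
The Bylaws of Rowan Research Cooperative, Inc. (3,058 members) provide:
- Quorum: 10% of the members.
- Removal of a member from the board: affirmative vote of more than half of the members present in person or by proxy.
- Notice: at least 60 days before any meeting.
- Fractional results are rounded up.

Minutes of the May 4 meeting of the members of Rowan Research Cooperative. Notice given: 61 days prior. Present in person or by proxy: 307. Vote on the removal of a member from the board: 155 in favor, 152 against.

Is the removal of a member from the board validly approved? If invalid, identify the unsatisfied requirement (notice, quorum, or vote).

Valid — all requirements satisfied.

Notice: 61 days given; 60 required. Satisfied.
Quorum: 10% of 3,058 = 305.80, rounded up to 306; 307 present. Satisfied.
Vote: requires a majority of those present (307); a majority of 307 is 154, so 154 needed; 155 in favor. Satisfied.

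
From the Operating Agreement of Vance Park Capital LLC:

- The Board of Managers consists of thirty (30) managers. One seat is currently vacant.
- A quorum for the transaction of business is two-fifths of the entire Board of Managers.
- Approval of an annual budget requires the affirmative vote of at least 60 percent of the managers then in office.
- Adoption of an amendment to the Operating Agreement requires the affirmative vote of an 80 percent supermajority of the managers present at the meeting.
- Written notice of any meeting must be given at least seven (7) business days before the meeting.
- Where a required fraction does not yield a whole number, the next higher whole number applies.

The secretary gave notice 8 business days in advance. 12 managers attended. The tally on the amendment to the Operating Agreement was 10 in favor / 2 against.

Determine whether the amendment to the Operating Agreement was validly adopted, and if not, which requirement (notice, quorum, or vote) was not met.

Valid — all requirements satisfied.

Notice: 8 business days given; 7 required (8 ≥ 7). Satisfied.
Quorum: 12 present; quorum is 12. Satisfied.
Vote: the amendment to the Operating Agreement requires four-fifths of the managers present (12). 4/5 of 12 = 9.60, rounded up to 10, so 10 affirmative votes are needed; 10 voted in favor. Satisfied.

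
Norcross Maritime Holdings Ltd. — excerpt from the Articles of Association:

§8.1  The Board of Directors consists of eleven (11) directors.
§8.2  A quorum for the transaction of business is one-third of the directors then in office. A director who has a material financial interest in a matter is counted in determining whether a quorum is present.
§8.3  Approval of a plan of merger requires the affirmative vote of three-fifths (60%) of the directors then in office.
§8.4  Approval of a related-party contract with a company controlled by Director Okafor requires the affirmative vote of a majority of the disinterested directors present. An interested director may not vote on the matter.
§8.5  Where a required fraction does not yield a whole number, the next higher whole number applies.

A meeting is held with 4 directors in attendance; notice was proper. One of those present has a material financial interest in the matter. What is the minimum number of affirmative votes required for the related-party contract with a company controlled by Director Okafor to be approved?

The related-party contract with a company controlled by Director Okafor requires a majority of the disinterested directors present (4 − 1 = 3).
A majority of 3 is 2.

2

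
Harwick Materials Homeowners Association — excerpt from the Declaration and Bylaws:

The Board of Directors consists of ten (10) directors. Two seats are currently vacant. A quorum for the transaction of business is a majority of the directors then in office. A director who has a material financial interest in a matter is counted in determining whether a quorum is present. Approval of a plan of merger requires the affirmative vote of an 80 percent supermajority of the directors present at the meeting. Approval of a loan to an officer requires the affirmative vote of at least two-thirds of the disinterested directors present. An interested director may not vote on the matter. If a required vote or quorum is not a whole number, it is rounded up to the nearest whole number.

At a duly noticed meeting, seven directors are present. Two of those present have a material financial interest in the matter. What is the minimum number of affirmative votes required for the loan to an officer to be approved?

The loan to an officer requires two-thirds of the disinterested directors present (7 − 2 = 5).
2/3 of 5 = 3.33, rounded up to 4.

4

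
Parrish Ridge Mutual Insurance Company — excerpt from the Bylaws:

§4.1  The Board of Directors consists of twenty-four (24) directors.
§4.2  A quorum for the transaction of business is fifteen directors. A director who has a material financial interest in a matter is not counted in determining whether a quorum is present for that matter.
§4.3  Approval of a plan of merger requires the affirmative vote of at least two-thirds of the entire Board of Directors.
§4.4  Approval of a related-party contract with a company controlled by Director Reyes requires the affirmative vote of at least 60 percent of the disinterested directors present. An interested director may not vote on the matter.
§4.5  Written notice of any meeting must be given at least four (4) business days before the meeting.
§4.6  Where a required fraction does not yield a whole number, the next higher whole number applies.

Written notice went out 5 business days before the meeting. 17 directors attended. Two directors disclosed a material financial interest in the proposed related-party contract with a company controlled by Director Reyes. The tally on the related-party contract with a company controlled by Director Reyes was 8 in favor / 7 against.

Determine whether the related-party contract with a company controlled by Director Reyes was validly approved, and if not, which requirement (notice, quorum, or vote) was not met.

Invalid — vote requirement not satisfied.

Notice: 5 business days given; 4 required (5 ≥ 4). Satisfied.
Quorum: 17 present, but the 2 interested directors do not count, leaving 15. Quorum is 15. Satisfied.
Vote: the related-party contract with a company controlled by Director Reyes requires three-fifths of the disinterested directors present (17 − 2 = 15). 3/5 of 15 = 9, so 9 affirmative votes are needed; 8 voted in favor. Not satisfied.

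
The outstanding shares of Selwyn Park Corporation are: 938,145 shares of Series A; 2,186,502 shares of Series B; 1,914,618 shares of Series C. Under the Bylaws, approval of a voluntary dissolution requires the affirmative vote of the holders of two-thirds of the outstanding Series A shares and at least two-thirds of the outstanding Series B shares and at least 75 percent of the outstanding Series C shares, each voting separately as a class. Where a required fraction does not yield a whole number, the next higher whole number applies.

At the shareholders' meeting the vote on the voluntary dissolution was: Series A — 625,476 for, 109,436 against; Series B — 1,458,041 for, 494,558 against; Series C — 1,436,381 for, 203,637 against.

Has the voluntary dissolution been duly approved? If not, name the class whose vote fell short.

Approved — every class gave the required vote.

Series A: 2/3 of 938145 = 625430; 625,430 required, 625,476 in favor — approved.
Series B: 2/3 of 2186502 = 1457668; 1,457,668 required, 1,458,041 in favor — approved.
Series C: 3/4 of 1914618 = 1435963.50, rounded up to 1435964; 1,435,964 required, 1,436,381 in favor — approved.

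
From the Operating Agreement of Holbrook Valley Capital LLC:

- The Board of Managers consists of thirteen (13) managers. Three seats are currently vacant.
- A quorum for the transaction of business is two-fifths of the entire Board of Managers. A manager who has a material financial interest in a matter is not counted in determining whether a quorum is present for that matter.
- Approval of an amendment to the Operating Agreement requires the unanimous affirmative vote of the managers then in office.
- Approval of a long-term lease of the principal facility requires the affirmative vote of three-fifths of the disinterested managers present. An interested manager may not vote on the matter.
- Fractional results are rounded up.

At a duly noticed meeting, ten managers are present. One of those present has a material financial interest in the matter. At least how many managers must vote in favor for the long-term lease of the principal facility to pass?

6

The long-term lease of the principal facility requires three-fifths of the disinterested managers present (10 − 1 = 9).
3/5 of 9 = 5.40, rounded up to 6.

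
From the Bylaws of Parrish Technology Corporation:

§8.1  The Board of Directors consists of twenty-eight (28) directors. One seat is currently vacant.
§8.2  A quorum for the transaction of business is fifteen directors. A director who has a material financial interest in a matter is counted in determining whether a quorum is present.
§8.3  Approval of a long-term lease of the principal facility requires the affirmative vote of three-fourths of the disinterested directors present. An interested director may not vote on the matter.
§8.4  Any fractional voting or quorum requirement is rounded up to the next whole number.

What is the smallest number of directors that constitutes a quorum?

The quorum is fixed at 15.

15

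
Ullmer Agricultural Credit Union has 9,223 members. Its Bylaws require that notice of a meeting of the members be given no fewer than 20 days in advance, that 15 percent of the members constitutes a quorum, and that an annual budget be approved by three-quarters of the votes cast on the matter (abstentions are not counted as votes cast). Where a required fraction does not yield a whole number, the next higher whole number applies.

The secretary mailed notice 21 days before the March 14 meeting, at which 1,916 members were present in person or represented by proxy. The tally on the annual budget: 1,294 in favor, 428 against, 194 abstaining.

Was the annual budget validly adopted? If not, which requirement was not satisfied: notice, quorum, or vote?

Valid — all requirements satisfied.

Notice: 21 days given; 20 required. Satisfied.
Quorum: 15% of 9,223 = 1,383.45, rounded up to 1,384; 1,916 present. Satisfied.
Vote: requires three-fourths of the votes cast (1,916 − 194 abstaining = 1,722); 3/4 of 1722 = 1291.50, rounded up to 1292, so 1,292 needed; 1,294 in favor. Satisfied.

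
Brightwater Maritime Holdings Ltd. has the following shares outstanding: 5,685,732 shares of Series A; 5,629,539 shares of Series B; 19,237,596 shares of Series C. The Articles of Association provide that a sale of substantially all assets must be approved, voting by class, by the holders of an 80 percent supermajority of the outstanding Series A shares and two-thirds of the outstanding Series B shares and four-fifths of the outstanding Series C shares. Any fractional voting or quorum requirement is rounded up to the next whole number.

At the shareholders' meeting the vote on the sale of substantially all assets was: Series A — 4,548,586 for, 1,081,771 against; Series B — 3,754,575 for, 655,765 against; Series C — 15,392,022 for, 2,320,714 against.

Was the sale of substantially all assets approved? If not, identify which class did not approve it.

Series A: 4/5 of 5685732 = 4548585.60, rounded up to 4548586; 4,548,586 required, 4,548,586 in favor — approved.
Series B: 2/3 of 5629539 = 3753026; 3,753,026 required, 3,754,575 in favor — approved.
Series C: 4/5 of 19237596 = 15390076.80, rounded up to 15390077; 15,390,077 required, 15,392,022 in favor — approved.

Approved — every class gave the required vote.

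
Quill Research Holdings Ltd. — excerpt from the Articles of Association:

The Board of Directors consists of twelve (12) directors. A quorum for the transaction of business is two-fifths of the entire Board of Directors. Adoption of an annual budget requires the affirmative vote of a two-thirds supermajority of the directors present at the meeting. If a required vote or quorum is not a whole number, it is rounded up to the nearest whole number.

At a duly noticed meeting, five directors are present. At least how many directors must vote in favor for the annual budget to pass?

4

The annual budget requires two-thirds of the directors present (5).
2/3 of 5 = 3.33, rounded up to 4.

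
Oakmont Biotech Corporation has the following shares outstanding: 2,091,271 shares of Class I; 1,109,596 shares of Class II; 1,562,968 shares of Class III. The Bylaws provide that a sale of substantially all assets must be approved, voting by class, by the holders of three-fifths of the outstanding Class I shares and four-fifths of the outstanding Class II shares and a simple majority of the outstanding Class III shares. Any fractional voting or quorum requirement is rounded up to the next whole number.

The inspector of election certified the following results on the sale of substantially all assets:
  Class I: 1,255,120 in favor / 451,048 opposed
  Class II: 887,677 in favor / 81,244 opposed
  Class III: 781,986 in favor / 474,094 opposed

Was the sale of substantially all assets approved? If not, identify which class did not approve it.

Approved — every class gave the required vote.

Class I: 3/5 of 2091271 = 1254762.60, rounded up to 1254763; 1,254,763 required, 1,255,120 in favor — approved.
Class II: 4/5 of 1109596 = 887676.80, rounded up to 887677; 887,677 required, 887,677 in favor — approved.
Class III: a majority of 1562968 is 781485; 781,485 required, 781,986 in favor — approved.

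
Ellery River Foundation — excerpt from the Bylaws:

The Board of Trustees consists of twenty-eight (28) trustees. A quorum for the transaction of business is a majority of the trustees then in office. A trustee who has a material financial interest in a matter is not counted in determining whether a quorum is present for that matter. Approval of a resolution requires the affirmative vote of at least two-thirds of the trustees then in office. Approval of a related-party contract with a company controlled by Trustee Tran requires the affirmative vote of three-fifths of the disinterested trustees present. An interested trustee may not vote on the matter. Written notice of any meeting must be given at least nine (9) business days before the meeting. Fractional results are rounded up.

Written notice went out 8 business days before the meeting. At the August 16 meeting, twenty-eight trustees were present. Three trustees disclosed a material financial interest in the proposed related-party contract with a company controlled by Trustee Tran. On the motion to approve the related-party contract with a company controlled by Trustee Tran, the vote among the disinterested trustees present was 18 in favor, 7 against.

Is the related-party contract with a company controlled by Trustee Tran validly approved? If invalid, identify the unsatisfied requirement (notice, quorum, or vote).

Invalid — notice requirement not satisfied.

Notice: 8 business days given; 9 required (8 < 9). Not satisfied.
Quorum: 28 present, but the 3 interested trustees do not count, leaving 25. Quorum is 15. Satisfied.
Vote: the related-party contract with a company controlled by Trustee Tran requires three-fifths of the disinterested trustees present (28 − 3 = 25). 3/5 of 25 = 15, so 15 affirmative votes are needed; 18 voted in favor. Satisfied.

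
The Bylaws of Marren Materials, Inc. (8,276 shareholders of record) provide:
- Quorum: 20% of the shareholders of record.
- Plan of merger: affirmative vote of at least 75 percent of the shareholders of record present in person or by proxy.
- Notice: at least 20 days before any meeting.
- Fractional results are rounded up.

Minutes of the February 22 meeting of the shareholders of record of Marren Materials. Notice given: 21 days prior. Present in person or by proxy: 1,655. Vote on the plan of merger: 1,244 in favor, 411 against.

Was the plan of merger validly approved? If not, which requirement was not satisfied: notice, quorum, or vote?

Notice: 21 days given; 20 required. Satisfied.
Quorum: 20% of 8,276 = 1,655.20, rounded up to 1,656; 1,655 present. Not satisfied.
Vote: requires three-fourths of those present (1,655); 3/4 of 1655 = 1241.25, rounded up to 1242, so 1,242 needed; 1,244 in favor. Satisfied.

Invalid — quorum requirement not satisfied.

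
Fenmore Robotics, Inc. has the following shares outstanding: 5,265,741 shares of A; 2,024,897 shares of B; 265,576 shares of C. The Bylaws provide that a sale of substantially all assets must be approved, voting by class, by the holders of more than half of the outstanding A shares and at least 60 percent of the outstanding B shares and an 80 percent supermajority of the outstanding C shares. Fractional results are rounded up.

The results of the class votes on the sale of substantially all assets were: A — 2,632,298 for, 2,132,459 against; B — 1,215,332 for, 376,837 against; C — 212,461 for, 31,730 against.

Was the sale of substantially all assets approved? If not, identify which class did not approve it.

Not approved — the A shares did not give the required vote.

A: a majority of 5265741 is 2632871; 2,632,871 required, 2,632,298 in favor — not approved.
B: 3/5 of 2024897 = 1214938.20, rounded up to 1214939; 1,214,939 required, 1,215,332 in favor — approved.
C: 4/5 of 265576 = 212460.80, rounded up to 212461; 212,461 required, 212,461 in favor — approved.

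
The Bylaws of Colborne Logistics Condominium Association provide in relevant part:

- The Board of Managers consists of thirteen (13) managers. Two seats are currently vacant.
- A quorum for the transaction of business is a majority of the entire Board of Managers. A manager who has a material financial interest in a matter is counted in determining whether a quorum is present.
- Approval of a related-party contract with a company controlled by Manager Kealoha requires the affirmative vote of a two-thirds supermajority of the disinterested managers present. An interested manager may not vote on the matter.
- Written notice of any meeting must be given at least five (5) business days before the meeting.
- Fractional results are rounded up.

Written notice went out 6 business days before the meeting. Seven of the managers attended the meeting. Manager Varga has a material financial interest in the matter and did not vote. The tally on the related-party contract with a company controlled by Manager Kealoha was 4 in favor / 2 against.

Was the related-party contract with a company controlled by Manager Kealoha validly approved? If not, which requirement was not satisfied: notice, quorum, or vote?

Notice: 6 business days given; 5 required (6 ≥ 5). Satisfied.
Quorum: 7 present (interested managers count toward quorum); quorum is 7. Satisfied.
Vote: the related-party contract with a company controlled by Manager Kealoha requires two-thirds of the disinterested managers present (7 − 1 = 6). 2/3 of 6 = 4, so 4 affirmative votes are needed; 4 voted in favor. Satisfied.

Valid — all requirements satisfied.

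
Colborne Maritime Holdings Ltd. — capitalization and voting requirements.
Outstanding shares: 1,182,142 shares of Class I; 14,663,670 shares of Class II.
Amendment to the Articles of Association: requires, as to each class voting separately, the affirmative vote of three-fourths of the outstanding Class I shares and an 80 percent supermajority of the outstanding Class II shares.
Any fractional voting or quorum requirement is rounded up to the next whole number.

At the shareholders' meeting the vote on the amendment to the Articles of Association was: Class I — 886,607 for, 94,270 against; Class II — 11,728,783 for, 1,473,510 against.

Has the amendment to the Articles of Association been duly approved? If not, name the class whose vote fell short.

Class I: 3/4 of 1182142 = 886606.50, rounded up to 886607; 886,607 required, 886,607 in favor — approved.
Class II: 4/5 of 14663670 = 11730936; 11,730,936 required, 11,728,783 in favor — not approved.

Not approved — the Class II shares did not give the required vote.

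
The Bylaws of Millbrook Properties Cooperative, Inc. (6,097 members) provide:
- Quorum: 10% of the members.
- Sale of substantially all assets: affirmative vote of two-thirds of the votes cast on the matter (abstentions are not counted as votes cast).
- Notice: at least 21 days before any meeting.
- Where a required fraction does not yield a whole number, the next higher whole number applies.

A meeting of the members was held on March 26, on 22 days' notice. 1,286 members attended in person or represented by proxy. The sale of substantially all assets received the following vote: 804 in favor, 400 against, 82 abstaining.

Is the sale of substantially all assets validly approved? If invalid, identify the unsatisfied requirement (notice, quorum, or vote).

Notice: 22 days given; 21 required. Satisfied.
Quorum: 10% of 6,097 = 609.70, rounded up to 610; 1,286 present. Satisfied.
Vote: requires two-thirds of the votes cast (1,286 − 82 abstaining = 1,204); 2/3 of 1204 = 802.67, rounded up to 803, so 803 needed; 804 in favor. Satisfied.

Valid — all requirements satisfied.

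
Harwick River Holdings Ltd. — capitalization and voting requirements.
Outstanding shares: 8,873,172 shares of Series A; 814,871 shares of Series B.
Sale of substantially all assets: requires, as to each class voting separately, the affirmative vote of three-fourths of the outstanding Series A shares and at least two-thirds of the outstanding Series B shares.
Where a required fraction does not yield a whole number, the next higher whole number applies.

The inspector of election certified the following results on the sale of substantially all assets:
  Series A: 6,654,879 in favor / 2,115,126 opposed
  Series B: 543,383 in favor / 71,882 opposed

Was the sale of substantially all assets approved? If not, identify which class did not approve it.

Approved — every class gave the required vote.

Series A: 3/4 of 8873172 = 6654879; 6,654,879 required, 6,654,879 in favor — approved.
Series B: 2/3 of 814871 = 543247.33, rounded up to 543248; 543,248 required, 543,383 in favor — approved.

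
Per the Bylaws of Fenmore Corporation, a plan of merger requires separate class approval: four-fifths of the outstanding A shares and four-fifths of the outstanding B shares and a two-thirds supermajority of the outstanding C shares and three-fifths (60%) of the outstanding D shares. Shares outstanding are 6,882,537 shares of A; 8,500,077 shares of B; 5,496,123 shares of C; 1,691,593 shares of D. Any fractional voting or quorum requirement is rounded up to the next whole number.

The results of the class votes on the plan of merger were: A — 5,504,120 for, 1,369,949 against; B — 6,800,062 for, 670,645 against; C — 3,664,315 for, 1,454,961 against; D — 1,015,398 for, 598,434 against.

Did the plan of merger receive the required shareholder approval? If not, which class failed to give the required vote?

A: 4/5 of 6882537 = 5506029.60, rounded up to 5506030; 5,506,030 required, 5,504,120 in favor — not approved.
B: 4/5 of 8500077 = 6800061.60, rounded up to 6800062; 6,800,062 required, 6,800,062 in favor — approved.
C: 2/3 of 5496123 = 3664082; 3,664,082 required, 3,664,315 in favor — approved.
D: 3/5 of 1691593 = 1014955.80, rounded up to 1014956; 1,014,956 required, 1,015,398 in favor — approved.

Not approved — the A shares did not give the required vote.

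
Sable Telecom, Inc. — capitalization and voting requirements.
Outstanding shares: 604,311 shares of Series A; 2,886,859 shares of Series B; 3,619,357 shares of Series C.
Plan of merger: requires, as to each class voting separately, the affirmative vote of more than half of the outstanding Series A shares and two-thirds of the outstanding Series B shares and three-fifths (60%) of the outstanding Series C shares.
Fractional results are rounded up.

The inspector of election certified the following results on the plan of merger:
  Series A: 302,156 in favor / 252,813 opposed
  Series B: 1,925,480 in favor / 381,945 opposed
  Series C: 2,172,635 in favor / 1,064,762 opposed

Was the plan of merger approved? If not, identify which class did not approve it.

Approved — every class gave the required vote.

Series A: a majority of 604311 is 302156; 302,156 required, 302,156 in favor — approved.
Series B: 2/3 of 2886859 = 1924572.67, rounded up to 1924573; 1,924,573 required, 1,925,480 in favor — approved.
Series C: 3/5 of 3619357 = 2171614.20, rounded up to 2171615; 2,171,615 required, 2,172,635 in favor — approved.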